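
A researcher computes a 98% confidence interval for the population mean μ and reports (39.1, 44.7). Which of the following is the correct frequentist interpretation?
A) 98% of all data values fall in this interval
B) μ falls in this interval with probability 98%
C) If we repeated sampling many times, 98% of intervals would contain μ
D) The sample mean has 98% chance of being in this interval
C

A) Wrong — a CI is about the parameter μ, not individual data values.
B) Wrong — μ is fixed; the randomness lives in the interval, not in μ.
C) Correct — this is the frequentist long-run coverage interpretation.
D) Wrong — x̄ is observed and sits in the interval by construction.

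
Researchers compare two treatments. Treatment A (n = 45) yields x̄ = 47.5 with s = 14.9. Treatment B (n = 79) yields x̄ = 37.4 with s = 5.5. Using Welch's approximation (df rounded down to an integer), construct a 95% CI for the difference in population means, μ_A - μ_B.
(5.47, 14.73)

Difference: x̄₁ - x̄₂ = 10.10
SE = √(s₁²/n₁ + s₂²/n₂) = √(14.9²/45 + 5.5²/79) = 2.3057
df = 50.92 → 50 (Welch–Satterthwaite, rounded down)
t* = 2.009

CI: 10.10 ± 2.009 · 2.3057 = 10.10 ± 4.63 = (5.47, 14.73)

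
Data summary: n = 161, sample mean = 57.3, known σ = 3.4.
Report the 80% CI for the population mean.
(56.96, 57.64)

z-interval (σ known):
z* = 1.282 for 80% confidence

Margin of error = z* · σ/√n = 1.282 · 3.4/√161 = 0.34

CI: (57.3 - 0.34, 57.3 + 0.34) = (56.96, 57.64)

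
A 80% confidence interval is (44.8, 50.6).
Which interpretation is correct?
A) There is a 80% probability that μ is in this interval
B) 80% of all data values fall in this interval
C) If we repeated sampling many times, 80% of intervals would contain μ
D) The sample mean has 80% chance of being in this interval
C

A) Wrong — μ is fixed; the randomness lives in the interval, not in μ.
B) Wrong — a CI is about the parameter μ, not individual data values.
C) Correct — this is the frequentist long-run coverage interpretation.
D) Wrong — x̄ is observed and sits in the interval by construction.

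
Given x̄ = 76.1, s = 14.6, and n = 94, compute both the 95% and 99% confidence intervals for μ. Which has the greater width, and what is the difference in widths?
99% CI is wider by 1.94

df = 93
95% CI: t* = 1.986, (73.11, 79.09), width = 2 · t* · s/√n = 5.98
99% CI: t* = 2.630, (72.14, 80.06), width = 2 · t* · s/√n = 7.92

The 99% CI is wider by 7.92 - 5.98 = 1.94.
Higher confidence requires a wider interval.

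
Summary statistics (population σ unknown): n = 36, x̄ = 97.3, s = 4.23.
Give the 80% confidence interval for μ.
(96.38, 98.22)

t-interval (σ unknown):
df = n - 1 = 35
t* = 1.306 for 80% confidence

Margin of error = t* · s/√n = 1.306 · 4.23/√36 = 0.92

CI: (96.38, 98.22)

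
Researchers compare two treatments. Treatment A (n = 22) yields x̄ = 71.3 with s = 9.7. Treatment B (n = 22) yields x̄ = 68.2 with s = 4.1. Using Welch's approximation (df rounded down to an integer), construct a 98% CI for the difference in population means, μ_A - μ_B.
(-2.44, 8.64)

Difference: x̄₁ - x̄₂ = 3.10
SE = √(s₁²/n₁ + s₂²/n₂) = √(9.7²/22 + 4.1²/22) = 2.2452
df = 28.27 → 28 (Welch–Satterthwaite, rounded down)
t* = 2.467

CI: 3.10 ± 2.467 · 2.2452 = 3.10 ± 5.54 = (-2.44, 8.64)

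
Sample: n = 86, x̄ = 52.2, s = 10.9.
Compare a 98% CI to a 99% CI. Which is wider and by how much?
99% CI is wider by 0.62

df = 85
98% CI: t* = 2.371, (49.41, 54.99), width = 2 · t* · s/√n = 5.57
99% CI: t* = 2.635, (49.10, 55.30), width = 2 · t* · s/√n = 6.19

The 99% CI is wider by 6.19 - 5.57 = 0.62.
Higher confidence requires a wider interval.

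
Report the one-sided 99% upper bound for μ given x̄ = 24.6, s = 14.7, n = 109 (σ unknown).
μ ≤ 27.92

Upper bound (one-sided):
t* = 2.361 (one-sided for 99%)
Upper bound = x̄ + t* · s/√n = 24.6 + 2.361 · 14.7/√109 = 27.92

We are 99% confident that μ ≤ 27.92.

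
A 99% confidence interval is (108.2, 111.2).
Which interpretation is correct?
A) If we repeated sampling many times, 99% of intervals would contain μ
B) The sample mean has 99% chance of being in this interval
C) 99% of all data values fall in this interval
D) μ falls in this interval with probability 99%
A

A) Correct — this is the frequentist long-run coverage interpretation.
B) Wrong — x̄ is observed and sits in the interval by construction.
C) Wrong — a CI is about the parameter μ, not individual data values.
D) Wrong — μ is fixed; the randomness lives in the interval, not in μ.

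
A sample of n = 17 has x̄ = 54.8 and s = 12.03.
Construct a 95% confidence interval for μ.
(48.61, 60.99)

t-interval (σ unknown):
df = n - 1 = 16
t* = 2.120 for 95% confidence

Margin of error = t* · s/√n = 2.120 · 12.03/√17 = 6.19

CI: (48.61, 60.99)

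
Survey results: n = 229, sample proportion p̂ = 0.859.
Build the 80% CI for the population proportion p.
(0.830, 0.888)

Proportion CI:
SE = √(p̂(1-p̂)/n) = √(0.859 · 0.141 / 229) = 0.02300

z* = 1.282
Margin = z* · SE = 1.282 · 0.02300 = 0.0295

CI: 0.859 ± 0.0295 = (0.830, 0.888)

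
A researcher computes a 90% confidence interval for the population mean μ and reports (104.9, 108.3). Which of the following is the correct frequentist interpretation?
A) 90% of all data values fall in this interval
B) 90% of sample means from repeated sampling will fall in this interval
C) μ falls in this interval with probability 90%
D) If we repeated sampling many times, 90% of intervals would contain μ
D

A) Wrong — a CI is about the parameter μ, not individual data values.
B) Wrong — coverage applies to intervals containing μ, not to future x̄ values.
C) Wrong — μ is fixed; the randomness lives in the interval, not in μ.
D) Correct — this is the frequentist long-run coverage interpretation.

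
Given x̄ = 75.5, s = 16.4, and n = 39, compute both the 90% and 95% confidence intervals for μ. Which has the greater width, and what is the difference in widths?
95% CI is wider by 1.77

df = 38
90% CI: t* = 1.686, (71.07, 79.93), width = 2 · t* · s/√n = 8.86
95% CI: t* = 2.024, (70.18, 80.82), width = 2 · t* · s/√n = 10.63

The 95% CI is wider by 10.63 - 8.86 = 1.77.
Higher confidence requires a wider interval.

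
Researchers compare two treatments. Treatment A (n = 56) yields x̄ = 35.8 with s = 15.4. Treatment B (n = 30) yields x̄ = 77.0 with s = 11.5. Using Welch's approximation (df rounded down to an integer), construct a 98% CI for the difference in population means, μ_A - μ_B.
(-48.19, -34.21)

Difference: x̄₁ - x̄₂ = -41.20
SE = √(s₁²/n₁ + s₂²/n₂) = √(15.4²/56 + 11.5²/30) = 2.9400
df = 74.99 → 74 (Welch–Satterthwaite, rounded down)
t* = 2.378

CI: -41.20 ± 2.378 · 2.9400 = -41.20 ± 6.99 = (-48.19, -34.21)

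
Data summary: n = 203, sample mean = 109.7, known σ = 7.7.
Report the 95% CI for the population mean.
(108.64, 110.76)

z-interval (σ known):
z* = 1.960 for 95% confidence

Margin of error = z* · σ/√n = 1.960 · 7.7/√203 = 1.06

CI: (109.7 - 1.06, 109.7 + 1.06) = (108.64, 110.76)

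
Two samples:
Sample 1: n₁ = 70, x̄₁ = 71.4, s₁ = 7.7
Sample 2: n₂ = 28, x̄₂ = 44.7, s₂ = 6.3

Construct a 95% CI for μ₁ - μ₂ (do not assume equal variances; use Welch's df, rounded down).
(23.69, 29.71)

Difference: x̄₁ - x̄₂ = 26.70
SE = √(s₁²/n₁ + s₂²/n₂) = √(7.7²/70 + 6.3²/28) = 1.5048
df = 60.46 → 60 (Welch–Satterthwaite, rounded down)
t* = 2.000

CI: 26.70 ± 2.000 · 1.5048 = 26.70 ± 3.01 = (23.69, 29.71)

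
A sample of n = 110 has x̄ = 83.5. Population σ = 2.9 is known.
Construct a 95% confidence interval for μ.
(82.96, 84.04)

z-interval (σ known):
z* = 1.960 for 95% confidence

Margin of error = z* · σ/√n = 1.960 · 2.9/√110 = 0.54

CI: (83.5 - 0.54, 83.5 + 0.54) = (82.96, 84.04)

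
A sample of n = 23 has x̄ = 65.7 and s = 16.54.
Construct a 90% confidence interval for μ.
(59.78, 71.62)

t-interval (σ unknown):
df = n - 1 = 22
t* = 1.717 for 90% confidence

Margin of error = t* · s/√n = 1.717 · 16.54/√23 = 5.92

CI: (59.78, 71.62)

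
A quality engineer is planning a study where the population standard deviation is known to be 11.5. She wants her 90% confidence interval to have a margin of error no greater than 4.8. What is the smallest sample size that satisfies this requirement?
n ≥ 16

For margin E ≤ 4.8:
n ≥ (z* · σ / E)²
n ≥ (1.645 · 11.5 / 4.8)²
n ≥ 15.53

Minimum n = 16 (rounding up)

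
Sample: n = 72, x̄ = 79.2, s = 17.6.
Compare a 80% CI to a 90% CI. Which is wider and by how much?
90% CI is wider by 1.55

df = 71
80% CI: t* = 1.294, (76.52, 81.88), width = 2 · t* · s/√n = 5.37
90% CI: t* = 1.667, (75.74, 82.66), width = 2 · t* · s/√n = 6.92

The 90% CI is wider by 6.92 - 5.37 = 1.55.
Higher confidence requires a wider interval.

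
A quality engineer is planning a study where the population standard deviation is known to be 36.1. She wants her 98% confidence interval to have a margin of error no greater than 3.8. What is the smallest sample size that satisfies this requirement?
n ≥ 489

For margin E ≤ 3.8:
n ≥ (z* · σ / E)²
n ≥ (2.326 · 36.1 / 3.8)²
n ≥ 488.28

Minimum n = 489 (rounding up)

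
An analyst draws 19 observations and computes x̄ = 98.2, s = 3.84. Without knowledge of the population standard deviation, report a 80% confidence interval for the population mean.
(97.03, 99.37)

t-interval (σ unknown):
df = n - 1 = 18
t* = 1.330 for 80% confidence

Margin of error = t* · s/√n = 1.330 · 3.84/√19 = 1.17

CI: (97.03, 99.37)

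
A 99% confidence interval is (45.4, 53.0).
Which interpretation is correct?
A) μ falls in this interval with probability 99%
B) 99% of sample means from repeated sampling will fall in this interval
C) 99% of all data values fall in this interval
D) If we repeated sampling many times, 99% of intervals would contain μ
D

A) Wrong — μ is fixed; the randomness lives in the interval, not in μ.
B) Wrong — coverage applies to intervals containing μ, not to future x̄ values.
C) Wrong — a CI is about the parameter μ, not individual data values.
D) Correct — this is the frequentist long-run coverage interpretation.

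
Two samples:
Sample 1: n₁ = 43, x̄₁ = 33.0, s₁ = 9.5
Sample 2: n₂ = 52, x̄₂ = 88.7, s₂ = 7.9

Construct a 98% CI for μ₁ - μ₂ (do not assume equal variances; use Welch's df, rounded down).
(-60.01, -51.39)

Difference: x̄₁ - x̄₂ = -55.70
SE = √(s₁²/n₁ + s₂²/n₂) = √(9.5²/43 + 7.9²/52) = 1.8163
df = 81.75 → 81 (Welch–Satterthwaite, rounded down)
t* = 2.373

CI: -55.70 ± 2.373 · 1.8163 = -55.70 ± 4.31 = (-60.01, -51.39)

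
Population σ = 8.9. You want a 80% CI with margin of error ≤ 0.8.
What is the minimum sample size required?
n ≥ 204

For margin E ≤ 0.8:
n ≥ (z* · σ / E)²
n ≥ (1.282 · 8.9 / 0.8)²
n ≥ 203.41

Minimum n = 204 (rounding up)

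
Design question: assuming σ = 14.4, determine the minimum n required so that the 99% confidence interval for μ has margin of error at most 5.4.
n ≥ 48

For margin E ≤ 5.4:
n ≥ (z* · σ / E)²
n ≥ (2.576 · 14.4 / 5.4)²
n ≥ 47.19

Minimum n = 48 (rounding up)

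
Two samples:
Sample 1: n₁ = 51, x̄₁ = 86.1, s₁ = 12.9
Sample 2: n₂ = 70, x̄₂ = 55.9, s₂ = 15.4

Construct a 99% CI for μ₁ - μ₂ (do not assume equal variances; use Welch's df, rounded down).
(23.45, 36.95)

Difference: x̄₁ - x̄₂ = 30.20
SE = √(s₁²/n₁ + s₂²/n₂) = √(12.9²/51 + 15.4²/70) = 2.5789
df = 116.63 → 116 (Welch–Satterthwaite, rounded down)
t* = 2.619

CI: 30.20 ± 2.619 · 2.5789 = 30.20 ± 6.75 = (23.45, 36.95)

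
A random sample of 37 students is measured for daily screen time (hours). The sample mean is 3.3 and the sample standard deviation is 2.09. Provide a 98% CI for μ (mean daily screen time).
(2.46, 4.14)

t-interval (σ unknown):
df = n - 1 = 36
t* = 2.434 for 98% confidence

Margin of error = t* · s/√n = 2.434 · 2.09/√37 = 0.84

CI: (2.46, 4.14)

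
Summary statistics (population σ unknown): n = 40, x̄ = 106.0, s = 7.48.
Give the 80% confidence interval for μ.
(104.46, 107.54)

t-interval (σ unknown):
df = n - 1 = 39
t* = 1.304 for 80% confidence

Margin of error = t* · s/√n = 1.304 · 7.48/√40 = 1.54

CI: (104.46, 107.54)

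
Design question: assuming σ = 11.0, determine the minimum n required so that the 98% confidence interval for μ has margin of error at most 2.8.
n ≥ 84

For margin E ≤ 2.8:
n ≥ (z* · σ / E)²
n ≥ (2.326 · 11.0 / 2.8)²
n ≥ 83.50

Minimum n = 84 (rounding up)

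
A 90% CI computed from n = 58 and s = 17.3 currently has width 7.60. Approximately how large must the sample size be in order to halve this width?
n ≈ 232

CI width ∝ 1/√n
To reduce width by factor 2, need √n to grow by 2 → need 2² = 4 times as many samples.

Current: n = 58, width = 7.60
New: n = 232, width ≈ 3.75

Width reduced by factor of 7.60/3.75 = 2.03.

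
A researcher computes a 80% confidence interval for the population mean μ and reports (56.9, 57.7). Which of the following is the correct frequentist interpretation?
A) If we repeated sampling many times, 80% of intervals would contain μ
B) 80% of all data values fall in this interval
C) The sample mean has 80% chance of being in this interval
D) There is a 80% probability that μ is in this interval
A

A) Correct — this is the frequentist long-run coverage interpretation.
B) Wrong — a CI is about the parameter μ, not individual data values.
C) Wrong — x̄ is observed and sits in the interval by construction.
D) Wrong — μ is fixed; the randomness lives in the interval, not in μ.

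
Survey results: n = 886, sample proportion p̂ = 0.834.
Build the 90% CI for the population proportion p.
(0.813, 0.855)

Proportion CI:
SE = √(p̂(1-p̂)/n) = √(0.834 · 0.166 / 886) = 0.01250

z* = 1.645
Margin = z* · SE = 1.645 · 0.01250 = 0.0206

CI: 0.834 ± 0.0206 = (0.813, 0.855)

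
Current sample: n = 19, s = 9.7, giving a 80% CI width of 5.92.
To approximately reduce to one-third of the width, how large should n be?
n ≈ 171

CI width ∝ 1/√n
To reduce width by factor 3, need √n to grow by 3 → need 3² = 9 times as many samples.

Current: n = 19, width = 5.92
New: n = 171, width ≈ 1.91

Width reduced by factor of 5.92/1.91 = 3.10.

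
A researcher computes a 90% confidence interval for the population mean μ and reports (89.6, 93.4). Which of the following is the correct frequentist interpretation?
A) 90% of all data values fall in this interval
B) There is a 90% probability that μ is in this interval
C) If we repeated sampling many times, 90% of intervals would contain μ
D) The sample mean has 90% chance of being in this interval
C

A) Wrong — a CI is about the parameter μ, not individual data values.
B) Wrong — μ is fixed; the randomness lives in the interval, not in μ.
C) Correct — this is the frequentist long-run coverage interpretation.
D) Wrong — x̄ is observed and sits in the interval by construction.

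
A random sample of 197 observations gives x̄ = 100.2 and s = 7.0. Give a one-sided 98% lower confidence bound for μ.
μ ≥ 99.17

Lower bound (one-sided):
t* = 2.068 (one-sided for 98%)
Lower bound = x̄ - t* · s/√n = 100.2 - 2.068 · 7.0/√197 = 99.17

We are 98% confident that μ ≥ 99.17.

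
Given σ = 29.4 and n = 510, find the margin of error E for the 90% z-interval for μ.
Margin of error = 2.14

Margin of error = z* · σ/√n
= 1.645 · 29.4/√510
= 1.645 · 29.4/22.5832
= 2.14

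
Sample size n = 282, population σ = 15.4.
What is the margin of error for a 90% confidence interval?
Margin of error = 1.51

Margin of error = z* · σ/√n
= 1.645 · 15.4/√282
= 1.645 · 15.4/16.7929
= 1.51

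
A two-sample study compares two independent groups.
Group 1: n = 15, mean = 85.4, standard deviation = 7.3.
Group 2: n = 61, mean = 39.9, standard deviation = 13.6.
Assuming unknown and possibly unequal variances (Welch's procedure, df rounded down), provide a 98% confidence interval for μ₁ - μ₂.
(39.29, 51.71)

Difference: x̄₁ - x̄₂ = 45.50
SE = √(s₁²/n₁ + s₂²/n₂) = √(7.3²/15 + 13.6²/61) = 2.5661
df = 41.11 → 41 (Welch–Satterthwaite, rounded down)
t* = 2.421

CI: 45.50 ± 2.421 · 2.5661 = 45.50 ± 6.21 = (39.29, 51.71)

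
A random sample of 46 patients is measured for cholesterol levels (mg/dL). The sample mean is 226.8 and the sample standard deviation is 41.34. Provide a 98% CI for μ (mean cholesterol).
(212.10, 241.50)

t-interval (σ unknown):
df = n - 1 = 45
t* = 2.412 for 98% confidence

Margin of error = t* · s/√n = 2.412 · 41.34/√46 = 14.70

CI: (212.10, 241.50)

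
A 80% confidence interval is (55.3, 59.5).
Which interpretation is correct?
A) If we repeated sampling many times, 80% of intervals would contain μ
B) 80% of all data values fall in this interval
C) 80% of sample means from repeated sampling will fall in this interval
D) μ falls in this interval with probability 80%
A

A) Correct — this is the frequentist long-run coverage interpretation.
B) Wrong — a CI is about the parameter μ, not individual data values.
C) Wrong — coverage applies to intervals containing μ, not to future x̄ values.
D) Wrong — μ is fixed; the randomness lives in the interval, not in μ.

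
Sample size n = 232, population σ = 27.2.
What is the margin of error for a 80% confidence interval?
Margin of error = 2.29

Margin of error = z* · σ/√n
= 1.282 · 27.2/√232
= 1.282 · 27.2/15.2315
= 2.29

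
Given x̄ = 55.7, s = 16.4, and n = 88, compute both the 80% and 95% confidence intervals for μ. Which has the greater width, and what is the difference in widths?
95% CI is wider by 2.44

df = 87
80% CI: t* = 1.291, (53.44, 57.96), width = 2 · t* · s/√n = 4.51
95% CI: t* = 1.988, (52.22, 59.18), width = 2 · t* · s/√n = 6.95

The 95% CI is wider by 6.95 - 4.51 = 2.44.
Higher confidence requires a wider interval.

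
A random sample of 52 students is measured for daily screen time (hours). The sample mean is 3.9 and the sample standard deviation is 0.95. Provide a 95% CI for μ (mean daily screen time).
(3.64, 4.16)

t-interval (σ unknown):
df = n - 1 = 51
t* = 2.008 for 95% confidence

Margin of error = t* · s/√n = 2.008 · 0.95/√52 = 0.26

CI: (3.64, 4.16)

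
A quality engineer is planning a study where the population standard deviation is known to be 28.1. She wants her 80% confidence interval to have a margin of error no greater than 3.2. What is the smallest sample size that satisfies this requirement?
n ≥ 127

For margin E ≤ 3.2:
n ≥ (z* · σ / E)²
n ≥ (1.282 · 28.1 / 3.2)²
n ≥ 126.73

Minimum n = 127 (rounding up)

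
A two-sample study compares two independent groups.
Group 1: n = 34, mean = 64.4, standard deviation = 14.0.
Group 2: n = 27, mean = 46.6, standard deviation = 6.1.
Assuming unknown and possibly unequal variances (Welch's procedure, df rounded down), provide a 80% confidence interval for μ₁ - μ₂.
(14.33, 21.27)

Difference: x̄₁ - x̄₂ = 17.80
SE = √(s₁²/n₁ + s₂²/n₂) = √(14.0²/34 + 6.1²/27) = 2.6726
df = 47.24 → 47 (Welch–Satterthwaite, rounded down)
t* = 1.300

CI: 17.80 ± 1.300 · 2.6726 = 17.80 ± 3.47 = (14.33, 21.27)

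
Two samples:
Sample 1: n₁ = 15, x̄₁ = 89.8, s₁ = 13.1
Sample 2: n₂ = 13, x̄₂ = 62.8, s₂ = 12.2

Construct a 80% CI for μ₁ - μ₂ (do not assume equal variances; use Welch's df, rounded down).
(20.70, 33.30)

Difference: x̄₁ - x̄₂ = 27.00
SE = √(s₁²/n₁ + s₂²/n₂) = √(13.1²/15 + 12.2²/13) = 4.7843
df = 25.84 → 25 (Welch–Satterthwaite, rounded down)
t* = 1.316

CI: 27.00 ± 1.316 · 4.7843 = 27.00 ± 6.30 = (20.70, 33.30)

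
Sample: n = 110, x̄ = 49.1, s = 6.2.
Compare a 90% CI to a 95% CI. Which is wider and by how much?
95% CI is wider by 0.38

df = 109
90% CI: t* = 1.659, (48.12, 50.08), width = 2 · t* · s/√n = 1.96
95% CI: t* = 1.982, (47.93, 50.27), width = 2 · t* · s/√n = 2.34

The 95% CI is wider by 2.34 - 1.96 = 0.38.
Higher confidence requires a wider interval.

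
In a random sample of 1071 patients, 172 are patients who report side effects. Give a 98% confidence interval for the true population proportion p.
(0.135, 0.187)

Proportion CI:
p̂ = 172/1071 = 0.16060
SE = √(p̂(1-p̂)/n) = √(0.16060 · 0.83940 / 1071) = 0.01122

z* = 2.326
Margin = z* · SE = 2.326 · 0.01122 = 0.0261

CI: 0.16060 ± 0.0261 = (0.135, 0.187)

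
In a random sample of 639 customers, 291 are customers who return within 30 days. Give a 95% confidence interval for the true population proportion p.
(0.417, 0.494)

Proportion CI:
p̂ = 291/639 = 0.45540
SE = √(p̂(1-p̂)/n) = √(0.45540 · 0.54460 / 639) = 0.01970

z* = 1.960
Margin = z* · SE = 1.960 · 0.01970 = 0.0386

CI: 0.45540 ± 0.0386 = (0.417, 0.494)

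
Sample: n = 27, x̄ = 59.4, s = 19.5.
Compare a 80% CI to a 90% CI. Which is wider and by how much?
90% CI is wider by 2.93

df = 26
80% CI: t* = 1.315, (54.47, 64.33), width = 2 · t* · s/√n = 9.87
90% CI: t* = 1.706, (53.00, 65.80), width = 2 · t* · s/√n = 12.80

The 90% CI is wider by 12.80 - 9.87 = 2.93.
Higher confidence requires a wider interval.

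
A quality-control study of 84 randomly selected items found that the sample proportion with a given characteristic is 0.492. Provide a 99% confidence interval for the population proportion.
(0.351, 0.633)

Proportion CI:
SE = √(p̂(1-p̂)/n) = √(0.492 · 0.508 / 84) = 0.05455

z* = 2.576
Margin = z* · SE = 2.576 · 0.05455 = 0.1405

CI: 0.492 ± 0.1405 = (0.351, 0.633)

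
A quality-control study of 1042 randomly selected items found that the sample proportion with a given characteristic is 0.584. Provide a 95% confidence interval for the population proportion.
(0.554, 0.614)

Proportion CI:
SE = √(p̂(1-p̂)/n) = √(0.584 · 0.416 / 1042) = 0.01527

z* = 1.960
Margin = z* · SE = 1.960 · 0.01527 = 0.0299

CI: 0.584 ± 0.0299 = (0.554, 0.614)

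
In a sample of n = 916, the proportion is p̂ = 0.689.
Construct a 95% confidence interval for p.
(0.659, 0.719)

Proportion CI:
SE = √(p̂(1-p̂)/n) = √(0.689 · 0.311 / 916) = 0.01529

z* = 1.960
Margin = z* · SE = 1.960 · 0.01529 = 0.0300

CI: 0.689 ± 0.0300 = (0.659, 0.719)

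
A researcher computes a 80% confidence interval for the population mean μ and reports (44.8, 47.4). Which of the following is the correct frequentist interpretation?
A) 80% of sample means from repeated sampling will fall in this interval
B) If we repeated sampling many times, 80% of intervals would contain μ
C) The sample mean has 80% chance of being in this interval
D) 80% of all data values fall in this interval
B

A) Wrong — coverage applies to intervals containing μ, not to future x̄ values.
B) Correct — this is the frequentist long-run coverage interpretation.
C) Wrong — x̄ is observed and sits in the interval by construction.
D) Wrong — a CI is about the parameter μ, not individual data values.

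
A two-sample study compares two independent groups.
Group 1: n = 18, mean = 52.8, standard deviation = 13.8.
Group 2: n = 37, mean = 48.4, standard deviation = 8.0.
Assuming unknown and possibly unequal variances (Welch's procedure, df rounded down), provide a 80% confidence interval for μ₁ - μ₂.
(-0.23, 9.03)

Difference: x̄₁ - x̄₂ = 4.40
SE = √(s₁²/n₁ + s₂²/n₂) = √(13.8²/18 + 8.0²/37) = 3.5085
df = 22.73 → 22 (Welch–Satterthwaite, rounded down)
t* = 1.321

CI: 4.40 ± 1.321 · 3.5085 = 4.40 ± 4.63 = (-0.23, 9.03)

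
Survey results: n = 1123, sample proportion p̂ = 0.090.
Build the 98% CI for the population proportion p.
(0.070, 0.110)

Proportion CI:
SE = √(p̂(1-p̂)/n) = √(0.090 · 0.910 / 1123) = 0.00854

z* = 2.326
Margin = z* · SE = 2.326 · 0.00854 = 0.0199

CI: 0.090 ± 0.0199 = (0.070, 0.110)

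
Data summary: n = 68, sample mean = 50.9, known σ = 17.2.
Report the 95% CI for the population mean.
(46.81, 54.99)

z-interval (σ known):
z* = 1.960 for 95% confidence

Margin of error = z* · σ/√n = 1.960 · 17.2/√68 = 4.09

CI: (50.9 - 4.09, 50.9 + 4.09) = (46.81, 54.99)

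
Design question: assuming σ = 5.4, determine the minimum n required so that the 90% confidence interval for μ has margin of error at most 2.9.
n ≥ 10

For margin E ≤ 2.9:
n ≥ (z* · σ / E)²
n ≥ (1.645 · 5.4 / 2.9)²
n ≥ 9.38

Minimum n = 10 (rounding up)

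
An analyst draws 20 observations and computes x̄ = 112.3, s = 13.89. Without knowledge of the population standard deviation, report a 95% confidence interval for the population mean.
(105.80, 118.80)

t-interval (σ unknown):
df = n - 1 = 19
t* = 2.093 for 95% confidence

Margin of error = t* · s/√n = 2.093 · 13.89/√20 = 6.50

CI: (105.80, 118.80)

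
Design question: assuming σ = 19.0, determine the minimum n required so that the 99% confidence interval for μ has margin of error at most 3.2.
n ≥ 234

For margin E ≤ 3.2:
n ≥ (z* · σ / E)²
n ≥ (2.576 · 19.0 / 3.2)²
n ≥ 233.94

Minimum n = 234 (rounding up)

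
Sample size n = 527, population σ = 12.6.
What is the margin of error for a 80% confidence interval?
Margin of error = 0.70

Margin of error = z* · σ/√n
= 1.282 · 12.6/√527
= 1.282 · 12.6/22.9565
= 0.70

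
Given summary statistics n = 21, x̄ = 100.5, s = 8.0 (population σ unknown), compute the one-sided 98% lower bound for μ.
μ ≥ 96.66

Lower bound (one-sided):
t* = 2.197 (one-sided for 98%)
Lower bound = x̄ - t* · s/√n = 100.5 - 2.197 · 8.0/√21 = 96.66

We are 98% confident that μ ≥ 96.66.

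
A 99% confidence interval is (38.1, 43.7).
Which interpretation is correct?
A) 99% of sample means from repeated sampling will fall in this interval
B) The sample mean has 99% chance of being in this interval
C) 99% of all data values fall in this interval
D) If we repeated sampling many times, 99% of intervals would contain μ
D

A) Wrong — coverage applies to intervals containing μ, not to future x̄ values.
B) Wrong — x̄ is observed and sits in the interval by construction.
C) Wrong — a CI is about the parameter μ, not individual data values.
D) Correct — this is the frequentist long-run coverage interpretation.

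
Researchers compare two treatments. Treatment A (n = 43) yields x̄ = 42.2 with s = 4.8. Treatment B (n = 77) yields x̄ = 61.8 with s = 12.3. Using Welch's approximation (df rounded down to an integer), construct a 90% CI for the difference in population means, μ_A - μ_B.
(-22.22, -16.98)

Difference: x̄₁ - x̄₂ = -19.60
SE = √(s₁²/n₁ + s₂²/n₂) = √(4.8²/43 + 12.3²/77) = 1.5813
df = 108.50 → 108 (Welch–Satterthwaite, rounded down)
t* = 1.659

CI: -19.60 ± 1.659 · 1.5813 = -19.60 ± 2.62 = (-22.22, -16.98)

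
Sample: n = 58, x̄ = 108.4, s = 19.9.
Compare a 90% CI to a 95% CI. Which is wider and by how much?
95% CI is wider by 1.72

df = 57
90% CI: t* = 1.672, (104.03, 112.77), width = 2 · t* · s/√n = 8.74
95% CI: t* = 2.002, (103.17, 113.63), width = 2 · t* · s/√n = 10.46

The 95% CI is wider by 10.46 - 8.74 = 1.72.
Higher confidence requires a wider interval.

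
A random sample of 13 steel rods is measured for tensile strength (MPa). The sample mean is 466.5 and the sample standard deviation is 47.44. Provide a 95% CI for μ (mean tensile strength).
(437.83, 495.17)

t-interval (σ unknown):
df = n - 1 = 12
t* = 2.179 for 95% confidence

Margin of error = t* · s/√n = 2.179 · 47.44/√13 = 28.67

CI: (437.83, 495.17)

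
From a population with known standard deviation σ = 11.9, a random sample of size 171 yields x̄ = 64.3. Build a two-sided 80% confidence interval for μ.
(63.13, 65.47)

z-interval (σ known):
z* = 1.282 for 80% confidence

Margin of error = z* · σ/√n = 1.282 · 11.9/√171 = 1.17

CI: (64.3 - 1.17, 64.3 + 1.17) = (63.13, 65.47)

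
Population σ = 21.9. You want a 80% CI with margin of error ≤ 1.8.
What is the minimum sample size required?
n ≥ 244

For margin E ≤ 1.8:
n ≥ (z* · σ / E)²
n ≥ (1.282 · 21.9 / 1.8)²
n ≥ 243.29

Minimum n = 244 (rounding up)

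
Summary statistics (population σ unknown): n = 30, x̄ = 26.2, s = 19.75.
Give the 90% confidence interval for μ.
(20.07, 32.33)

t-interval (σ unknown):
df = n - 1 = 29
t* = 1.699 for 90% confidence

Margin of error = t* · s/√n = 1.699 · 19.75/√30 = 6.13

CI: (20.07, 32.33)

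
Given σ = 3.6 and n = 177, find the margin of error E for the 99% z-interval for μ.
Margin of error = 0.70

Margin of error = z* · σ/√n
= 2.576 · 3.6/√177
= 2.576 · 3.6/13.3041
= 0.70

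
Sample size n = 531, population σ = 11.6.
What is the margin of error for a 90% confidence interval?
Margin of error = 0.83

Margin of error = z* · σ/√n
= 1.645 · 11.6/√531
= 1.645 · 11.6/23.0434
= 0.83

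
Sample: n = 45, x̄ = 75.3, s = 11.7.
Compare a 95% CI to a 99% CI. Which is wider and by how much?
99% CI is wider by 2.36

df = 44
95% CI: t* = 2.015, (71.79, 78.81), width = 2 · t* · s/√n = 7.03
99% CI: t* = 2.692, (70.60, 80.00), width = 2 · t* · s/√n = 9.39

The 99% CI is wider by 9.39 - 7.03 = 2.36.
Higher confidence requires a wider interval.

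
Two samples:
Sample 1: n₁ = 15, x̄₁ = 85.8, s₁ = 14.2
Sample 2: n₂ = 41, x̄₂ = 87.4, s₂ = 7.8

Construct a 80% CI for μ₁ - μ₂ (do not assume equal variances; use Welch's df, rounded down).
(-6.75, 3.55)

Difference: x̄₁ - x̄₂ = -1.60
SE = √(s₁²/n₁ + s₂²/n₂) = √(14.2²/15 + 7.8²/41) = 3.8635
df = 17.19 → 17 (Welch–Satterthwaite, rounded down)
t* = 1.333

CI: -1.60 ± 1.333 · 3.8635 = -1.60 ± 5.15 = (-6.75, 3.55)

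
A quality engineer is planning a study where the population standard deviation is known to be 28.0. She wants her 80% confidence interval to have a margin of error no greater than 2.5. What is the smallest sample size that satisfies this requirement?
n ≥ 207

For margin E ≤ 2.5:
n ≥ (z* · σ / E)²
n ≥ (1.282 · 28.0 / 2.5)²
n ≥ 206.16

Minimum n = 207 (rounding up)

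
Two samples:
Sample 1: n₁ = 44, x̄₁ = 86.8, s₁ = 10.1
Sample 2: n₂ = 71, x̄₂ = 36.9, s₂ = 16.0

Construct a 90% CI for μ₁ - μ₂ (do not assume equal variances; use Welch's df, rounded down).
(45.86, 53.94)

Difference: x̄₁ - x̄₂ = 49.90
SE = √(s₁²/n₁ + s₂²/n₂) = √(10.1²/44 + 16.0²/71) = 2.4339
df = 112.94 → 112 (Welch–Satterthwaite, rounded down)
t* = 1.659

CI: 49.90 ± 1.659 · 2.4339 = 49.90 ± 4.04 = (45.86, 53.94)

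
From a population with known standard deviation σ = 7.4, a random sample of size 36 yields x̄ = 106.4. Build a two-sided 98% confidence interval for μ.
(103.53, 109.27)

z-interval (σ known):
z* = 2.326 for 98% confidence

Margin of error = z* · σ/√n = 2.326 · 7.4/√36 = 2.87

CI: (106.4 - 2.87, 106.4 + 2.87) = (103.53, 109.27)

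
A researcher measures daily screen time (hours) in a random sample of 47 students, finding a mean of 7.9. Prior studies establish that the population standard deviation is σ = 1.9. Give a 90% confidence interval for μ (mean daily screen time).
(7.44, 8.36)

z-interval (σ known):
z* = 1.645 for 90% confidence

Margin of error = z* · σ/√n = 1.645 · 1.9/√47 = 0.46

CI: (7.9 - 0.46, 7.9 + 0.46) = (7.44, 8.36)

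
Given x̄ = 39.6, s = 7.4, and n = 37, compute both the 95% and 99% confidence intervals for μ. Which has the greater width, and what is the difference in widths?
99% CI is wider by 1.69

df = 36
95% CI: t* = 2.028, (37.13, 42.07), width = 2 · t* · s/√n = 4.93
99% CI: t* = 2.719, (36.29, 42.91), width = 2 · t* · s/√n = 6.62

The 99% CI is wider by 6.62 - 4.93 = 1.69.
Higher confidence requires a wider interval.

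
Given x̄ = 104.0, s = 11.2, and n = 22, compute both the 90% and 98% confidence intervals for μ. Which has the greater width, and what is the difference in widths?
98% CI is wider by 3.81

df = 21
90% CI: t* = 1.721, (99.89, 108.11), width = 2 · t* · s/√n = 8.22
98% CI: t* = 2.518, (97.99, 110.01), width = 2 · t* · s/√n = 12.03

The 98% CI is wider by 12.03 - 8.22 = 3.81.
Higher confidence requires a wider interval.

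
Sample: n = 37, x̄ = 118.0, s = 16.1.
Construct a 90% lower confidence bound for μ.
μ ≥ 114.54

Lower bound (one-sided):
t* = 1.306 (one-sided for 90%)
Lower bound = x̄ - t* · s/√n = 118.0 - 1.306 · 16.1/√37 = 114.54

We are 90% confident that μ ≥ 114.54.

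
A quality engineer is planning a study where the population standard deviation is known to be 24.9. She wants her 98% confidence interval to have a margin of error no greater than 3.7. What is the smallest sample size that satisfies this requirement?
n ≥ 246

For margin E ≤ 3.7:
n ≥ (z* · σ / E)²
n ≥ (2.326 · 24.9 / 3.7)²
n ≥ 245.03

Minimum n = 246 (rounding up)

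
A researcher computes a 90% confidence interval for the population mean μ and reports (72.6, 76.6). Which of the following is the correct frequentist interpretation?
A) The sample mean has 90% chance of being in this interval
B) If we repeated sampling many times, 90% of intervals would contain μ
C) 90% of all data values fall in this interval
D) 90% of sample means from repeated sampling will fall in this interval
B

A) Wrong — x̄ is observed and sits in the interval by construction.
B) Correct — this is the frequentist long-run coverage interpretation.
C) Wrong — a CI is about the parameter μ, not individual data values.
D) Wrong — coverage applies to intervals containing μ, not to future x̄ values.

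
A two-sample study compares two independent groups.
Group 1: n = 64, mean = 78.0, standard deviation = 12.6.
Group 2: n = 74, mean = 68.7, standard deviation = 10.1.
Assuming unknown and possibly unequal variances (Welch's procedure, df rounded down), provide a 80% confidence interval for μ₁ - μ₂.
(6.77, 11.83)

Difference: x̄₁ - x̄₂ = 9.30
SE = √(s₁²/n₁ + s₂²/n₂) = √(12.6²/64 + 10.1²/74) = 1.9645
df = 120.39 → 120 (Welch–Satterthwaite, rounded down)
t* = 1.289

CI: 9.30 ± 1.289 · 1.9645 = 9.30 ± 2.53 = (6.77, 11.83)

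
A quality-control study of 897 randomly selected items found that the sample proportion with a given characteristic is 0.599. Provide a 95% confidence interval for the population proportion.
(0.567, 0.631)

Proportion CI:
SE = √(p̂(1-p̂)/n) = √(0.599 · 0.401 / 897) = 0.01636

z* = 1.960
Margin = z* · SE = 1.960 · 0.01636 = 0.0321

CI: 0.599 ± 0.0321 = (0.567, 0.631)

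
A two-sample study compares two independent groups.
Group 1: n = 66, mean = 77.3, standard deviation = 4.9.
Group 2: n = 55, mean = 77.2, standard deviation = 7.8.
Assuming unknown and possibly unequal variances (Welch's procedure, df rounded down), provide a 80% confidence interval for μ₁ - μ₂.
(-1.47, 1.67)

Difference: x̄₁ - x̄₂ = 0.10
SE = √(s₁²/n₁ + s₂²/n₂) = √(4.9²/66 + 7.8²/55) = 1.2124
df = 87.50 → 87 (Welch–Satterthwaite, rounded down)
t* = 1.291

CI: 0.10 ± 1.291 · 1.2124 = 0.10 ± 1.57 = (-1.47, 1.67)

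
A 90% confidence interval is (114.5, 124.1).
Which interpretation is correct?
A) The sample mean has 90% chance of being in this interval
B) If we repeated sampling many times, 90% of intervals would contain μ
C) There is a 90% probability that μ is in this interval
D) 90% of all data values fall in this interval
B

A) Wrong — x̄ is observed and sits in the interval by construction.
B) Correct — this is the frequentist long-run coverage interpretation.
C) Wrong — μ is fixed; the randomness lives in the interval, not in μ.
D) Wrong — a CI is about the parameter μ, not individual data values.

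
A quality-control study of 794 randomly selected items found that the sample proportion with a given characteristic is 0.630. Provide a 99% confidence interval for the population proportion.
(0.586, 0.674)

Proportion CI:
SE = √(p̂(1-p̂)/n) = √(0.630 · 0.370 / 794) = 0.01713

z* = 2.576
Margin = z* · SE = 2.576 · 0.01713 = 0.0441

CI: 0.630 ± 0.0441 = (0.586, 0.674)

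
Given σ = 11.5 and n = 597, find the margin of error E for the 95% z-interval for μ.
Margin of error = 0.92

Margin of error = z* · σ/√n
= 1.960 · 11.5/√597
= 1.960 · 11.5/24.4336
= 0.92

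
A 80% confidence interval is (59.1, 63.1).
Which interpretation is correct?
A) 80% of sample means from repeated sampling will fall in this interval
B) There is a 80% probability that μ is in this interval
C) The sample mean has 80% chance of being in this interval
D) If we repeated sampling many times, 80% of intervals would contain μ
D

A) Wrong — coverage applies to intervals containing μ, not to future x̄ values.
B) Wrong — μ is fixed; the randomness lives in the interval, not in μ.
C) Wrong — x̄ is observed and sits in the interval by construction.
D) Correct — this is the frequentist long-run coverage interpretation.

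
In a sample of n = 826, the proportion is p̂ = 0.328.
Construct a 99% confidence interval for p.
(0.286, 0.370)

Proportion CI:
SE = √(p̂(1-p̂)/n) = √(0.328 · 0.672 / 826) = 0.01634

z* = 2.576
Margin = z* · SE = 2.576 · 0.01634 = 0.0421

CI: 0.328 ± 0.0421 = (0.286, 0.370)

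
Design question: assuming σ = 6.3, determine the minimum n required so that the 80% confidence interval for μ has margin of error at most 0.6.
n ≥ 182

For margin E ≤ 0.6:
n ≥ (z* · σ / E)²
n ≥ (1.282 · 6.3 / 0.6)²
n ≥ 181.20

Minimum n = 182 (rounding up)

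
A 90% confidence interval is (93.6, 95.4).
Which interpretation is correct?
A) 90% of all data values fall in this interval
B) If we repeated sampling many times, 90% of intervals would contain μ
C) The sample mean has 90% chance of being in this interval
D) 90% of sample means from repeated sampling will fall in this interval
B

A) Wrong — a CI is about the parameter μ, not individual data values.
B) Correct — this is the frequentist long-run coverage interpretation.
C) Wrong — x̄ is observed and sits in the interval by construction.
D) Wrong — coverage applies to intervals containing μ, not to future x̄ values.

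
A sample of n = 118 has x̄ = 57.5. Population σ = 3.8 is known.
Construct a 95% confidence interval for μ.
(56.81, 58.19)

z-interval (σ known):
z* = 1.960 for 95% confidence

Margin of error = z* · σ/√n = 1.960 · 3.8/√118 = 0.69

CI: (57.5 - 0.69, 57.5 + 0.69) = (56.81, 58.19)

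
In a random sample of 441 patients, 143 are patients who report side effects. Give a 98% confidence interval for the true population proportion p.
(0.272, 0.376)

Proportion CI:
p̂ = 143/441 = 0.32426
SE = √(p̂(1-p̂)/n) = √(0.32426 · 0.67574 / 441) = 0.02229

z* = 2.326
Margin = z* · SE = 2.326 · 0.02229 = 0.0518

CI: 0.32426 ± 0.0518 = (0.272, 0.376)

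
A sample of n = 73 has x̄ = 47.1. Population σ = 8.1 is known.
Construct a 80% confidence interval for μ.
(45.88, 48.32)

z-interval (σ known):
z* = 1.282 for 80% confidence

Margin of error = z* · σ/√n = 1.282 · 8.1/√73 = 1.22

CI: (47.1 - 1.22, 47.1 + 1.22) = (45.88, 48.32)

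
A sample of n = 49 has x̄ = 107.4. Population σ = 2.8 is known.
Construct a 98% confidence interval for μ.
(106.47, 108.33)

z-interval (σ known):
z* = 2.326 for 98% confidence

Margin of error = z* · σ/√n = 2.326 · 2.8/√49 = 0.93

CI: (107.4 - 0.93, 107.4 + 0.93) = (106.47, 108.33)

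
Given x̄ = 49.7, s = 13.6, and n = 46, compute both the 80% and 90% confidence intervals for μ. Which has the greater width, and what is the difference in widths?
90% CI is wider by 1.51

df = 45
80% CI: t* = 1.301, (47.09, 52.31), width = 2 · t* · s/√n = 5.22
90% CI: t* = 1.679, (46.33, 53.07), width = 2 · t* · s/√n = 6.73

The 90% CI is wider by 6.73 - 5.22 = 1.51.
Higher confidence requires a wider interval.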